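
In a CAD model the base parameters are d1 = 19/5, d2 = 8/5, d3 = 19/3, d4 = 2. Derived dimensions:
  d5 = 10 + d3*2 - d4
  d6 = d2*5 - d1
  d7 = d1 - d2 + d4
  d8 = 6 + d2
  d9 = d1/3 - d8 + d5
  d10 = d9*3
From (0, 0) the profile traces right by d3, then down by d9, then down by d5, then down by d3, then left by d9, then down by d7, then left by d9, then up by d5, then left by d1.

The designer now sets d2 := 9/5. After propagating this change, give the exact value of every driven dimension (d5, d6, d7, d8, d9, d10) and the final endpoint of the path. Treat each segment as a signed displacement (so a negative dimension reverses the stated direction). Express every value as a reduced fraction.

Apply edit: d2 := 9/5
  d5 = 10 + d3*2 - d4 = 62/3
  d6 = d2*5 - d1 = 26/5
  d7 = d1 - d2 + d4 = 4
  d8 = 6 + d2 = 39/5
  d9 = d1/3 - d8 + d5 = 212/15
  d10 = d9*3 = 212/5
Walk from origin (0, 0):
  seg 1: right by d3 = 19/3 → (19/3, 0)
  seg 2: down by d9 = 212/15 → (19/3, -212/15)
  seg 3: down by d5 = 62/3 → (19/3, -174/5)
  seg 4: down by d3 = 19/3 → (19/3, -617/15)
  seg 5: left by d9 = 212/15 → (-39/5, -617/15)
  seg 6: down by d7 = 4 → (-39/5, -677/15)
  seg 7: left by d9 = 212/15 → (-329/15, -677/15)
  seg 8: up by d5 = 62/3 → (-329/15, -367/15)
  seg 9: left by d1 = 19/5 → (-386/15, -367/15)

d5 = 62/3
d6 = 26/5
d7 = 4
d8 = 39/5
d9 = 212/15
d10 = 212/5
endpoint = (-386/15, -367/15)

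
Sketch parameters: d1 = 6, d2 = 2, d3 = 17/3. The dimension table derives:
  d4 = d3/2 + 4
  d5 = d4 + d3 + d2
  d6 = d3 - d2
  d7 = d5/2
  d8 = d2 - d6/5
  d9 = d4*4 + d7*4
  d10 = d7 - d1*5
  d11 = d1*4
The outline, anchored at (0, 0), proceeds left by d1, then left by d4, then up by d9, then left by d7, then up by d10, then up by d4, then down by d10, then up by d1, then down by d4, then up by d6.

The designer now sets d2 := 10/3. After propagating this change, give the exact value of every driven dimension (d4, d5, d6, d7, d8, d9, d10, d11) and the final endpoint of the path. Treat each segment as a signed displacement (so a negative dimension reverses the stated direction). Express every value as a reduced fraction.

Apply edit: d2 := 10/3
  d4 = d3/2 + 4 = 41/6
  d5 = d4 + d3 + d2 = 95/6
  d6 = d3 - d2 = 7/3
  d7 = d5/2 = 95/12
  d8 = d2 - d6/5 = 43/15
  d9 = d4*4 + d7*4 = 59
  d10 = d7 - d1*5 = -265/12
  d11 = d1*4 = 24
Walk from origin (0, 0):
  seg 1: left by d1 = 6 → (-6, 0)
  seg 2: left by d4 = 41/6 → (-77/6, 0)
  seg 3: up by d9 = 59 → (-77/6, 59)
  seg 4: left by d7 = 95/12 → (-83/4, 59)
  seg 5: up by d10 = -265/12 → (-83/4, 443/12)
  seg 6: up by d4 = 41/6 → (-83/4, 175/4)
  seg 7: down by d10 = -265/12 → (-83/4, 395/6)
  seg 8: up by d1 = 6 → (-83/4, 431/6)
  seg 9: down by d4 = 41/6 → (-83/4, 65)
  seg 10: up by d6 = 7/3 → (-83/4, 202/3)

d4 = 41/6
d5 = 95/6
d6 = 7/3
d7 = 95/12
d8 = 43/15
d9 = 59
d10 = -265/12
d11 = 24
endpoint = (-83/4, 202/3)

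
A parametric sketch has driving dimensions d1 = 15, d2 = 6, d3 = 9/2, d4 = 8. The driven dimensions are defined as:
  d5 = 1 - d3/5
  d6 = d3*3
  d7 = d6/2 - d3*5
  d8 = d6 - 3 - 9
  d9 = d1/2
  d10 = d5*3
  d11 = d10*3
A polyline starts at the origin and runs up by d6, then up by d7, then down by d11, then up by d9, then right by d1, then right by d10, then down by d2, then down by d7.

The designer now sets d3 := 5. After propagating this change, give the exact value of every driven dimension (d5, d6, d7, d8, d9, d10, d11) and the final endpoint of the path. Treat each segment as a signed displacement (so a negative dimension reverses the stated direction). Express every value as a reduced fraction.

d5 = 0
d6 = 15
d7 = -35/2
d8 = 3
d9 = 15/2
d10 = 0
d11 = 0
endpoint = (15, 33/2)

Apply edit: d3 := 5
  d5 = 1 - d3/5 = 0
  d6 = d3*3 = 15
  d7 = d6/2 - d3*5 = -35/2
  d8 = d6 - 3 - 9 = 3
  d9 = d1/2 = 15/2
  d10 = d5*3 = 0
  d11 = d10*3 = 0
Walk from origin (0, 0):
  seg 1: up by d6 = 15 → (0, 15)
  seg 2: up by d7 = -35/2 → (0, -5/2)
  seg 3: down by d11 = 0 → (0, -5/2)
  seg 4: up by d9 = 15/2 → (0, 5)
  seg 5: right by d1 = 15 → (15, 5)
  seg 6: right by d10 = 0 → (15, 5)
  seg 7: down by d2 = 6 → (15, -1)
  seg 8: down by d7 = -35/2 → (15, 33/2)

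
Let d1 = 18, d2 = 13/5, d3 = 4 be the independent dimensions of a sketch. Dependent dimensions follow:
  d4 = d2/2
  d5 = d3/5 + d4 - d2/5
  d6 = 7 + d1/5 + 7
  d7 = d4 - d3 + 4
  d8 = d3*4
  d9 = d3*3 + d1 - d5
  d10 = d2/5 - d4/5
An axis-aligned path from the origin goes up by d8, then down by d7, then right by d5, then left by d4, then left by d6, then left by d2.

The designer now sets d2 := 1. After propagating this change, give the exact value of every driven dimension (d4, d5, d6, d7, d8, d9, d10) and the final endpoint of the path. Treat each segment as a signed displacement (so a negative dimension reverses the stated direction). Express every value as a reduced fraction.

d4 = 1/2
d5 = 11/10
d6 = 88/5
d7 = 1/2
d8 = 16
d9 = 289/10
d10 = 1/10
endpoint = (-18, 31/2)

Apply edit: d2 := 1
  d4 = d2/2 = 1/2
  d5 = d3/5 + d4 - d2/5 = 11/10
  d6 = 7 + d1/5 + 7 = 88/5
  d7 = d4 - d3 + 4 = 1/2
  d8 = d3*4 = 16
  d9 = d3*3 + d1 - d5 = 289/10
  d10 = d2/5 - d4/5 = 1/10
Walk from origin (0, 0):
  seg 1: up by d8 = 16 → (0, 16)
  seg 2: down by d7 = 1/2 → (0, 31/2)
  seg 3: right by d5 = 11/10 → (11/10, 31/2)
  seg 4: left by d4 = 1/2 → (3/5, 31/2)
  seg 5: left by d6 = 88/5 → (-17, 31/2)
  seg 6: left by d2 = 1 → (-18, 31/2)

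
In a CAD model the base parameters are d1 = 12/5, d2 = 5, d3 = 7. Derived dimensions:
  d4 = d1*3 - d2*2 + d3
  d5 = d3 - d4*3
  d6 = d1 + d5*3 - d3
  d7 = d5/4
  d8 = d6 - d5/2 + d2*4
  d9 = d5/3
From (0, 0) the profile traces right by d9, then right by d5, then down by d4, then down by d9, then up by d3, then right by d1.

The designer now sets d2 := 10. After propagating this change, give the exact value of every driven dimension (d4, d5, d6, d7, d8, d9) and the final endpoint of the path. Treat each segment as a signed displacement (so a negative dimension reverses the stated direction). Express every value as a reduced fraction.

d4 = -29/5
d5 = 122/5
d6 = 343/5
d7 = 61/10
d8 = 482/5
d9 = 122/15
endpoint = (524/15, 14/3)

Apply edit: d2 := 10
  d4 = d1*3 - d2*2 + d3 = -29/5
  d5 = d3 - d4*3 = 122/5
  d6 = d1 + d5*3 - d3 = 343/5
  d7 = d5/4 = 61/10
  d8 = d6 - d5/2 + d2*4 = 482/5
  d9 = d5/3 = 122/15
Walk from origin (0, 0):
  seg 1: right by d9 = 122/15 → (122/15, 0)
  seg 2: right by d5 = 122/5 → (488/15, 0)
  seg 3: down by d4 = -29/5 → (488/15, 29/5)
  seg 4: down by d9 = 122/15 → (488/15, -7/3)
  seg 5: up by d3 = 7 → (488/15, 14/3)
  seg 6: right by d1 = 12/5 → (524/15, 14/3)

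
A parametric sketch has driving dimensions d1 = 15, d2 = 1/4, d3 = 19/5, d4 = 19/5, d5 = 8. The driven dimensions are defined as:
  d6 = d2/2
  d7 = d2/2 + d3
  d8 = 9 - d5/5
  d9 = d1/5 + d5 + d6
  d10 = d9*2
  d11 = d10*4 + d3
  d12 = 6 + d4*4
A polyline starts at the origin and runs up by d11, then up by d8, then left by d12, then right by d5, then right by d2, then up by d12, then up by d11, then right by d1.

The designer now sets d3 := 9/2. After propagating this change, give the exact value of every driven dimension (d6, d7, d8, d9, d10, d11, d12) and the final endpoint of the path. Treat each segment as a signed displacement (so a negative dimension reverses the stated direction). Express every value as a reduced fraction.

d6 = 1/8
d7 = 37/8
d8 = 37/5
d9 = 89/8
d10 = 89/4
d11 = 187/2
d12 = 106/5
endpoint = (41/20, 1078/5)

Apply edit: d3 := 9/2
  d6 = d2/2 = 1/8
  d7 = d2/2 + d3 = 37/8
  d8 = 9 - d5/5 = 37/5
  d9 = d1/5 + d5 + d6 = 89/8
  d10 = d9*2 = 89/4
  d11 = d10*4 + d3 = 187/2
  d12 = 6 + d4*4 = 106/5
Walk from origin (0, 0):
  seg 1: up by d11 = 187/2 → (0, 187/2)
  seg 2: up by d8 = 37/5 → (0, 1009/10)
  seg 3: left by d12 = 106/5 → (-106/5, 1009/10)
  seg 4: right by d5 = 8 → (-66/5, 1009/10)
  seg 5: right by d2 = 1/4 → (-259/20, 1009/10)
  seg 6: up by d12 = 106/5 → (-259/20, 1221/10)
  seg 7: up by d11 = 187/2 → (-259/20, 1078/5)
  seg 8: right by d1 = 15 → (41/20, 1078/5)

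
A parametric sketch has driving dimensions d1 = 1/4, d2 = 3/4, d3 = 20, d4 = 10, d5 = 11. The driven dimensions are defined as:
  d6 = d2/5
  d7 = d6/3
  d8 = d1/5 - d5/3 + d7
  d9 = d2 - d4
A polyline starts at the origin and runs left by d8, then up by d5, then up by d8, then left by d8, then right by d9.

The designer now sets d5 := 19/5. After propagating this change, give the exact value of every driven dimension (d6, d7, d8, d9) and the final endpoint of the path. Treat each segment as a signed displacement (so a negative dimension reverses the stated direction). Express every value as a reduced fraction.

d6 = 3/20
d7 = 1/20
d8 = -7/6
d9 = -37/4
endpoint = (-83/12, 79/30)

Apply edit: d5 := 19/5
  d6 = d2/5 = 3/20
  d7 = d6/3 = 1/20
  d8 = d1/5 - d5/3 + d7 = -7/6
  d9 = d2 - d4 = -37/4
Walk from origin (0, 0):
  seg 1: left by d8 = -7/6 → (7/6, 0)
  seg 2: up by d5 = 19/5 → (7/6, 19/5)
  seg 3: up by d8 = -7/6 → (7/6, 79/30)
  seg 4: left by d8 = -7/6 → (7/3, 79/30)
  seg 5: right by d9 = -37/4 → (-83/12, 79/30)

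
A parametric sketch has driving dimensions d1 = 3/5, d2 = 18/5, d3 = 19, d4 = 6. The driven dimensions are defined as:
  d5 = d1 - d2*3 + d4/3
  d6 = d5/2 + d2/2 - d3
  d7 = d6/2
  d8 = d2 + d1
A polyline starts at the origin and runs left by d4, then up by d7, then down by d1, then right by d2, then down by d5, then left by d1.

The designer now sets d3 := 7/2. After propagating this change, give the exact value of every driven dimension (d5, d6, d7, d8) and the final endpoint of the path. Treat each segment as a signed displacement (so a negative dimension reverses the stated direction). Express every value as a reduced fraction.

Apply edit: d3 := 7/2
  d5 = d1 - d2*3 + d4/3 = -41/5
  d6 = d5/2 + d2/2 - d3 = -29/5
  d7 = d6/2 = -29/10
  d8 = d2 + d1 = 21/5
Walk from origin (0, 0):
  seg 1: left by d4 = 6 → (-6, 0)
  seg 2: up by d7 = -29/10 → (-6, -29/10)
  seg 3: down by d1 = 3/5 → (-6, -7/2)
  seg 4: right by d2 = 18/5 → (-12/5, -7/2)
  seg 5: down by d5 = -41/5 → (-12/5, 47/10)
  seg 6: left by d1 = 3/5 → (-3, 47/10)

d5 = -41/5
d6 = -29/5
d7 = -29/10
d8 = 21/5
endpoint = (-3, 47/10)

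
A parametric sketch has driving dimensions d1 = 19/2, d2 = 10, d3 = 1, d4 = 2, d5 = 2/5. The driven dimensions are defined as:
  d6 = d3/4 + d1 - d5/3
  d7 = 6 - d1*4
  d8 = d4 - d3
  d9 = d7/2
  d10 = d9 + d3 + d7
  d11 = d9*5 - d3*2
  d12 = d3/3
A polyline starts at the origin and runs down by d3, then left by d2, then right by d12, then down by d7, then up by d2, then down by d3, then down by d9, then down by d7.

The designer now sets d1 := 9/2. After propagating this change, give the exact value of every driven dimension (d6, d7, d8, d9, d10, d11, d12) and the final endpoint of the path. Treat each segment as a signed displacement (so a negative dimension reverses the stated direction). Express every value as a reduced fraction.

Apply edit: d1 := 9/2
  d6 = d3/4 + d1 - d5/3 = 277/60
  d7 = 6 - d1*4 = -12
  d8 = d4 - d3 = 1
  d9 = d7/2 = -6
  d10 = d9 + d3 + d7 = -17
  d11 = d9*5 - d3*2 = -32
  d12 = d3/3 = 1/3
Walk from origin (0, 0):
  seg 1: down by d3 = 1 → (0, -1)
  seg 2: left by d2 = 10 → (-10, -1)
  seg 3: right by d12 = 1/3 → (-29/3, -1)
  seg 4: down by d7 = -12 → (-29/3, 11)
  seg 5: up by d2 = 10 → (-29/3, 21)
  seg 6: down by d3 = 1 → (-29/3, 20)
  seg 7: down by d9 = -6 → (-29/3, 26)
  seg 8: down by d7 = -12 → (-29/3, 38)

d6 = 277/60
d7 = -12
d8 = 1
d9 = -6
d10 = -17
d11 = -32
d12 = 1/3
endpoint = (-29/3, 38)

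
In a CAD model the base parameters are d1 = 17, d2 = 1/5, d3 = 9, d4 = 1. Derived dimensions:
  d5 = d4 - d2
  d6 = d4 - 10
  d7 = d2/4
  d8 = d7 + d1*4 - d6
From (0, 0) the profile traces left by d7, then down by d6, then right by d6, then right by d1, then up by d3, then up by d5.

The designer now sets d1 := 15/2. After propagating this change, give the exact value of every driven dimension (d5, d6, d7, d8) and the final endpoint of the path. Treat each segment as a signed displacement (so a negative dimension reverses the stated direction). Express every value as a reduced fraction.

d5 = 4/5
d6 = -9
d7 = 1/20
d8 = 781/20
endpoint = (-31/20, 94/5)

Apply edit: d1 := 15/2
  d5 = d4 - d2 = 4/5
  d6 = d4 - 10 = -9
  d7 = d2/4 = 1/20
  d8 = d7 + d1*4 - d6 = 781/20
Walk from origin (0, 0):
  seg 1: left by d7 = 1/20 → (-1/20, 0)
  seg 2: down by d6 = -9 → (-1/20, 9)
  seg 3: right by d6 = -9 → (-181/20, 9)
  seg 4: right by d1 = 15/2 → (-31/20, 9)
  seg 5: up by d3 = 9 → (-31/20, 18)
  seg 6: up by d5 = 4/5 → (-31/20, 94/5)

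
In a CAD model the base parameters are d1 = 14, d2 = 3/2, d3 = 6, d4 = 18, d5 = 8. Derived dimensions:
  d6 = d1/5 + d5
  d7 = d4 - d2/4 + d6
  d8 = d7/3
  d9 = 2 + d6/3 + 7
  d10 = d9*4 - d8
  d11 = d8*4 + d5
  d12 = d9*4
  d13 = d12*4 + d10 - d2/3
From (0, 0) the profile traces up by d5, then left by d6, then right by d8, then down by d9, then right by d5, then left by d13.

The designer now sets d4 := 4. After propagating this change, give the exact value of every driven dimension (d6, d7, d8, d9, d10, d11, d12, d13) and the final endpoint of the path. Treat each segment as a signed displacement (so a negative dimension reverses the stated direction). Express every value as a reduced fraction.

Apply edit: d4 := 4
  d6 = d1/5 + d5 = 54/5
  d7 = d4 - d2/4 + d6 = 577/40
  d8 = d7/3 = 577/120
  d9 = 2 + d6/3 + 7 = 63/5
  d10 = d9*4 - d8 = 5471/120
  d11 = d8*4 + d5 = 817/30
  d12 = d9*4 = 252/5
  d13 = d12*4 + d10 - d2/3 = 29603/120
Walk from origin (0, 0):
  seg 1: up by d5 = 8 → (0, 8)
  seg 2: left by d6 = 54/5 → (-54/5, 8)
  seg 3: right by d8 = 577/120 → (-719/120, 8)
  seg 4: down by d9 = 63/5 → (-719/120, -23/5)
  seg 5: right by d5 = 8 → (241/120, -23/5)
  seg 6: left by d13 = 29603/120 → (-14681/60, -23/5)

d6 = 54/5
d7 = 577/40
d8 = 577/120
d9 = 63/5
d10 = 5471/120
d11 = 817/30
d12 = 252/5
d13 = 29603/120
endpoint = (-14681/60, -23/5)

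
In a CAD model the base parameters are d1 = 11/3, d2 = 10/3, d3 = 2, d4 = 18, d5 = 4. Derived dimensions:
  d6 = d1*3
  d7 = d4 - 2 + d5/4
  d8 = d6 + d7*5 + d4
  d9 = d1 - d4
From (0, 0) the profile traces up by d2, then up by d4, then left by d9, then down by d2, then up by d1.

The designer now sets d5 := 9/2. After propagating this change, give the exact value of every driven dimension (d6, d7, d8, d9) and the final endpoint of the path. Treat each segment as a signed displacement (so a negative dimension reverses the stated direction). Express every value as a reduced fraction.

d6 = 11
d7 = 137/8
d8 = 917/8
d9 = -43/3
endpoint = (43/3, 65/3)

Apply edit: d5 := 9/2
  d6 = d1*3 = 11
  d7 = d4 - 2 + d5/4 = 137/8
  d8 = d6 + d7*5 + d4 = 917/8
  d9 = d1 - d4 = -43/3
Walk from origin (0, 0):
  seg 1: up by d2 = 10/3 → (0, 10/3)
  seg 2: up by d4 = 18 → (0, 64/3)
  seg 3: left by d9 = -43/3 → (43/3, 64/3)
  seg 4: down by d2 = 10/3 → (43/3, 18)
  seg 5: up by d1 = 11/3 → (43/3, 65/3)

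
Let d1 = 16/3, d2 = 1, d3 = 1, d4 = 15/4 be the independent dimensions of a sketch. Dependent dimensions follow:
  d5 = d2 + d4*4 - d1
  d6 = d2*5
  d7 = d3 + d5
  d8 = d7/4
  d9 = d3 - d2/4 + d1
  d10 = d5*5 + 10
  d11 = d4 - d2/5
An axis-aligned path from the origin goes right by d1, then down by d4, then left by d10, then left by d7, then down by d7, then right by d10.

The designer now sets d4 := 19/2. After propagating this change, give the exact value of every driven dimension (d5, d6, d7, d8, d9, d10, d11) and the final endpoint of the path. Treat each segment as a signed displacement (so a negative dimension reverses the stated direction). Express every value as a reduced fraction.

Apply edit: d4 := 19/2
  d5 = d2 + d4*4 - d1 = 101/3
  d6 = d2*5 = 5
  d7 = d3 + d5 = 104/3
  d8 = d7/4 = 26/3
  d9 = d3 - d2/4 + d1 = 73/12
  d10 = d5*5 + 10 = 535/3
  d11 = d4 - d2/5 = 93/10
Walk from origin (0, 0):
  seg 1: right by d1 = 16/3 → (16/3, 0)
  seg 2: down by d4 = 19/2 → (16/3, -19/2)
  seg 3: left by d10 = 535/3 → (-173, -19/2)
  seg 4: left by d7 = 104/3 → (-623/3, -19/2)
  seg 5: down by d7 = 104/3 → (-623/3, -265/6)
  seg 6: right by d10 = 535/3 → (-88/3, -265/6)

d5 = 101/3
d6 = 5
d7 = 104/3
d8 = 26/3
d9 = 73/12
d10 = 535/3
d11 = 93/10
endpoint = (-88/3, -265/6)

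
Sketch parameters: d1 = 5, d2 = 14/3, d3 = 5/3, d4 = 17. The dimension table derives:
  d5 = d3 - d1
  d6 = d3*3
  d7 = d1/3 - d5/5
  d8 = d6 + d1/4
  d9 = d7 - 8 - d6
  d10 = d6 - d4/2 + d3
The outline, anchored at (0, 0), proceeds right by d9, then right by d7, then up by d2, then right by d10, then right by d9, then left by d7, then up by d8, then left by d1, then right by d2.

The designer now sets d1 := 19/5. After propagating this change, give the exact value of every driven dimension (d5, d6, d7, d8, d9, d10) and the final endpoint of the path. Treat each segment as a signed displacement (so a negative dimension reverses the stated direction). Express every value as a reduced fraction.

Apply edit: d1 := 19/5
  d5 = d3 - d1 = -32/15
  d6 = d3*3 = 5
  d7 = d1/3 - d5/5 = 127/75
  d8 = d6 + d1/4 = 119/20
  d9 = d7 - 8 - d6 = -848/75
  d10 = d6 - d4/2 + d3 = -11/6
Walk from origin (0, 0):
  seg 1: right by d9 = -848/75 → (-848/75, 0)
  seg 2: right by d7 = 127/75 → (-721/75, 0)
  seg 3: up by d2 = 14/3 → (-721/75, 14/3)
  seg 4: right by d10 = -11/6 → (-1717/150, 14/3)
  seg 5: right by d9 = -848/75 → (-3413/150, 14/3)
  seg 6: left by d7 = 127/75 → (-3667/150, 14/3)
  seg 7: up by d8 = 119/20 → (-3667/150, 637/60)
  seg 8: left by d1 = 19/5 → (-4237/150, 637/60)
  seg 9: right by d2 = 14/3 → (-1179/50, 637/60)

d5 = -32/15
d6 = 5
d7 = 127/75
d8 = 119/20
d9 = -848/75
d10 = -11/6
endpoint = (-1179/50, 637/60)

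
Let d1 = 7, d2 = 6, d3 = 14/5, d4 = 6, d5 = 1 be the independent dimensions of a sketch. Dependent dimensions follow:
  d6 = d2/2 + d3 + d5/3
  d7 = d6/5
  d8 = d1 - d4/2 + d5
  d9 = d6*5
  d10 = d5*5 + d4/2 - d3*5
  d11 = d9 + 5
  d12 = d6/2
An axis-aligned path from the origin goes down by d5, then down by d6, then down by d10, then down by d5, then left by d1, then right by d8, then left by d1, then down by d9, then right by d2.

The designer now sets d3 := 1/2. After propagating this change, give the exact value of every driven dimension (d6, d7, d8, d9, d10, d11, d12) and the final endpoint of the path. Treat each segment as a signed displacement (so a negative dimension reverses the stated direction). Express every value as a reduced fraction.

Apply edit: d3 := 1/2
  d6 = d2/2 + d3 + d5/3 = 23/6
  d7 = d6/5 = 23/30
  d8 = d1 - d4/2 + d5 = 5
  d9 = d6*5 = 115/6
  d10 = d5*5 + d4/2 - d3*5 = 11/2
  d11 = d9 + 5 = 145/6
  d12 = d6/2 = 23/12
Walk from origin (0, 0):
  seg 1: down by d5 = 1 → (0, -1)
  seg 2: down by d6 = 23/6 → (0, -29/6)
  seg 3: down by d10 = 11/2 → (0, -31/3)
  seg 4: down by d5 = 1 → (0, -34/3)
  seg 5: left by d1 = 7 → (-7, -34/3)
  seg 6: right by d8 = 5 → (-2, -34/3)
  seg 7: left by d1 = 7 → (-9, -34/3)
  seg 8: down by d9 = 115/6 → (-9, -61/2)
  seg 9: right by d2 = 6 → (-3, -61/2)

d6 = 23/6
d7 = 23/30
d8 = 5
d9 = 115/6
d10 = 11/2
d11 = 145/6
d12 = 23/12
endpoint = (-3, -61/2)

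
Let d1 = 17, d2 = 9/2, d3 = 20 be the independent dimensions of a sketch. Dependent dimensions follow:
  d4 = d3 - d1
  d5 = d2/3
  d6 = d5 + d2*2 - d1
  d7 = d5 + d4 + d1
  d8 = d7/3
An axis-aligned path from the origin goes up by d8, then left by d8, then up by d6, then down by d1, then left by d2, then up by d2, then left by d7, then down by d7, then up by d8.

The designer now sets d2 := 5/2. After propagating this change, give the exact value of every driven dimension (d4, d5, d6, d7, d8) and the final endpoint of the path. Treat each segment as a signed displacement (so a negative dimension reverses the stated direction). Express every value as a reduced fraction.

Apply edit: d2 := 5/2
  d4 = d3 - d1 = 3
  d5 = d2/3 = 5/6
  d6 = d5 + d2*2 - d1 = -67/6
  d7 = d5 + d4 + d1 = 125/6
  d8 = d7/3 = 125/18
Walk from origin (0, 0):
  seg 1: up by d8 = 125/18 → (0, 125/18)
  seg 2: left by d8 = 125/18 → (-125/18, 125/18)
  seg 3: up by d6 = -67/6 → (-125/18, -38/9)
  seg 4: down by d1 = 17 → (-125/18, -191/9)
  seg 5: left by d2 = 5/2 → (-85/9, -191/9)
  seg 6: up by d2 = 5/2 → (-85/9, -337/18)
  seg 7: left by d7 = 125/6 → (-545/18, -337/18)
  seg 8: down by d7 = 125/6 → (-545/18, -356/9)
  seg 9: up by d8 = 125/18 → (-545/18, -587/18)

d4 = 3
d5 = 5/6
d6 = -67/6
d7 = 125/6
d8 = 125/18
endpoint = (-545/18, -587/18)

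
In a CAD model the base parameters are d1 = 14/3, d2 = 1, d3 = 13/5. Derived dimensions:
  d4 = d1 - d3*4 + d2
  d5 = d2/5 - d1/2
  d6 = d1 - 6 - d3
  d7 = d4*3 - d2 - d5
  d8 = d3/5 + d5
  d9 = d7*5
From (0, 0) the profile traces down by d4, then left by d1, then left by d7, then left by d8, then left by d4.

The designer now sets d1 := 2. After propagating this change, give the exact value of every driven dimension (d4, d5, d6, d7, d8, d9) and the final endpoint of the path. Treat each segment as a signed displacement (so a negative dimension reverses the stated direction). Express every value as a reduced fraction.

Apply edit: d1 := 2
  d4 = d1 - d3*4 + d2 = -37/5
  d5 = d2/5 - d1/2 = -4/5
  d6 = d1 - 6 - d3 = -33/5
  d7 = d4*3 - d2 - d5 = -112/5
  d8 = d3/5 + d5 = -7/25
  d9 = d7*5 = -112
Walk from origin (0, 0):
  seg 1: down by d4 = -37/5 → (0, 37/5)
  seg 2: left by d1 = 2 → (-2, 37/5)
  seg 3: left by d7 = -112/5 → (102/5, 37/5)
  seg 4: left by d8 = -7/25 → (517/25, 37/5)
  seg 5: left by d4 = -37/5 → (702/25, 37/5)

d4 = -37/5
d5 = -4/5
d6 = -33/5
d7 = -112/5
d8 = -7/25
d9 = -112
endpoint = (702/25, 37/5)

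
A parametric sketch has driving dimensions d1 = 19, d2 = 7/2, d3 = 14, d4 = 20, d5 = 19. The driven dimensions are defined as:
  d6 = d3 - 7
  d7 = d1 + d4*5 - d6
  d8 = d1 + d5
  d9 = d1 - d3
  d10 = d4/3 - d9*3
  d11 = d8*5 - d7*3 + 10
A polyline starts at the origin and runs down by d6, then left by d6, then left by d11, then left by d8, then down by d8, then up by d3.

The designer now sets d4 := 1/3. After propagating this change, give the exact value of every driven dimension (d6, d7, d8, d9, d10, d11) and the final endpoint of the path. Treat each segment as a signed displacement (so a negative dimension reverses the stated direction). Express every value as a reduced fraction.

Apply edit: d4 := 1/3
  d6 = d3 - 7 = 7
  d7 = d1 + d4*5 - d6 = 41/3
  d8 = d1 + d5 = 38
  d9 = d1 - d3 = 5
  d10 = d4/3 - d9*3 = -134/9
  d11 = d8*5 - d7*3 + 10 = 159
Walk from origin (0, 0):
  seg 1: down by d6 = 7 → (0, -7)
  seg 2: left by d6 = 7 → (-7, -7)
  seg 3: left by d11 = 159 → (-166, -7)
  seg 4: left by d8 = 38 → (-204, -7)
  seg 5: down by d8 = 38 → (-204, -45)
  seg 6: up by d3 = 14 → (-204, -31)

d6 = 7
d7 = 41/3
d8 = 38
d9 = 5
d10 = -134/9
d11 = 159
endpoint = (-204, -31)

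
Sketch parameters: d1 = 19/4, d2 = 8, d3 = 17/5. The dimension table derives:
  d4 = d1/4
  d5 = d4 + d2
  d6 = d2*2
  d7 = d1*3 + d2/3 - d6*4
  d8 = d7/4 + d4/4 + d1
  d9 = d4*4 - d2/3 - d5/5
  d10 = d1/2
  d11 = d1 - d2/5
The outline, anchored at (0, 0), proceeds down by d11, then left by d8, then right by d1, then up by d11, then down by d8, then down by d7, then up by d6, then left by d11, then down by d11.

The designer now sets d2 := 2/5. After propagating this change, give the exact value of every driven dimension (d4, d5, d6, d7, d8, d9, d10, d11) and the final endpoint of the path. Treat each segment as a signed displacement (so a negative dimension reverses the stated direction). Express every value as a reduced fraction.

Apply edit: d2 := 2/5
  d4 = d1/4 = 19/16
  d5 = d4 + d2 = 127/80
  d6 = d2*2 = 4/5
  d7 = d1*3 + d2/3 - d6*4 = 671/60
  d8 = d7/4 + d4/4 + d1 = 7529/960
  d9 = d4*4 - d2/3 - d5/5 = 5159/1200
  d10 = d1/2 = 19/8
  d11 = d1 - d2/5 = 467/100
Walk from origin (0, 0):
  seg 1: down by d11 = 467/100 → (0, -467/100)
  seg 2: left by d8 = 7529/960 → (-7529/960, -467/100)
  seg 3: right by d1 = 19/4 → (-2969/960, -467/100)
  seg 4: up by d11 = 467/100 → (-2969/960, 0)
  seg 5: down by d8 = 7529/960 → (-2969/960, -7529/960)
  seg 6: down by d7 = 671/60 → (-2969/960, -3653/192)
  seg 7: up by d6 = 4/5 → (-2969/960, -17497/960)
  seg 8: left by d11 = 467/100 → (-37261/4800, -17497/960)
  seg 9: down by d11 = 467/100 → (-37261/4800, -109901/4800)

d4 = 19/16
d5 = 127/80
d6 = 4/5
d7 = 671/60
d8 = 7529/960
d9 = 5159/1200
d10 = 19/8
d11 = 467/100
endpoint = (-37261/4800, -109901/4800)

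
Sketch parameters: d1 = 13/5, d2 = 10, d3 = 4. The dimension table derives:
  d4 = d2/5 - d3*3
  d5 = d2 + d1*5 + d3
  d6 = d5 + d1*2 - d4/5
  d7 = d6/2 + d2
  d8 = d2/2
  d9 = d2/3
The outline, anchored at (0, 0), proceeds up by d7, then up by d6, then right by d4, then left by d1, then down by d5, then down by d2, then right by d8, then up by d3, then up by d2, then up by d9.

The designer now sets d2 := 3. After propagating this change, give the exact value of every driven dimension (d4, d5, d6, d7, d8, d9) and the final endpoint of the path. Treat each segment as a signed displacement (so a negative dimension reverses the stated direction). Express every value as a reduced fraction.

Apply edit: d2 := 3
  d4 = d2/5 - d3*3 = -57/5
  d5 = d2 + d1*5 + d3 = 20
  d6 = d5 + d1*2 - d4/5 = 687/25
  d7 = d6/2 + d2 = 837/50
  d8 = d2/2 = 3/2
  d9 = d2/3 = 1
Walk from origin (0, 0):
  seg 1: up by d7 = 837/50 → (0, 837/50)
  seg 2: up by d6 = 687/25 → (0, 2211/50)
  seg 3: right by d4 = -57/5 → (-57/5, 2211/50)
  seg 4: left by d1 = 13/5 → (-14, 2211/50)
  seg 5: down by d5 = 20 → (-14, 1211/50)
  seg 6: down by d2 = 3 → (-14, 1061/50)
  seg 7: right by d8 = 3/2 → (-25/2, 1061/50)
  seg 8: up by d3 = 4 → (-25/2, 1261/50)
  seg 9: up by d2 = 3 → (-25/2, 1411/50)
  seg 10: up by d9 = 1 → (-25/2, 1461/50)

d4 = -57/5
d5 = 20
d6 = 687/25
d7 = 837/50
d8 = 3/2
d9 = 1
endpoint = (-25/2, 1461/50)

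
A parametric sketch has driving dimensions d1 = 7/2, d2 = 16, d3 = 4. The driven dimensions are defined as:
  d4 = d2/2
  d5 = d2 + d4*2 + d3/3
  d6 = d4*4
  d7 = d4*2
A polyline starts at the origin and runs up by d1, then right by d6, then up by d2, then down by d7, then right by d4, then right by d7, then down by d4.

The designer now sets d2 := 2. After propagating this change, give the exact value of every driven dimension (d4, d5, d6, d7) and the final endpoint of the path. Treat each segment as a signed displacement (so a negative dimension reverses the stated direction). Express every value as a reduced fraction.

Apply edit: d2 := 2
  d4 = d2/2 = 1
  d5 = d2 + d4*2 + d3/3 = 16/3
  d6 = d4*4 = 4
  d7 = d4*2 = 2
Walk from origin (0, 0):
  seg 1: up by d1 = 7/2 → (0, 7/2)
  seg 2: right by d6 = 4 → (4, 7/2)
  seg 3: up by d2 = 2 → (4, 11/2)
  seg 4: down by d7 = 2 → (4, 7/2)
  seg 5: right by d4 = 1 → (5, 7/2)
  seg 6: right by d7 = 2 → (7, 7/2)
  seg 7: down by d4 = 1 → (7, 5/2)

d4 = 1
d5 = 16/3
d6 = 4
d7 = 2
endpoint = (7, 5/2)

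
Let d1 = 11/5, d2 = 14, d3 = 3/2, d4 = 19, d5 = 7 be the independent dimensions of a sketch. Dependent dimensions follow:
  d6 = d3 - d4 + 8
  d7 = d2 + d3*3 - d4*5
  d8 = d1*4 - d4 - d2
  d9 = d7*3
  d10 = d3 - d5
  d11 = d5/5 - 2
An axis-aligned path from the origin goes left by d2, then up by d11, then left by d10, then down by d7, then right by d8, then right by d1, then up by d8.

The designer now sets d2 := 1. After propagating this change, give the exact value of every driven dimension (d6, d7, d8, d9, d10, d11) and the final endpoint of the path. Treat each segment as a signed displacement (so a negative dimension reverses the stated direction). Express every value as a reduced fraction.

d6 = -19/2
d7 = -179/2
d8 = -56/5
d9 = -537/2
d10 = -11/2
d11 = -3/5
endpoint = (-9/2, 777/10)

Apply edit: d2 := 1
  d6 = d3 - d4 + 8 = -19/2
  d7 = d2 + d3*3 - d4*5 = -179/2
  d8 = d1*4 - d4 - d2 = -56/5
  d9 = d7*3 = -537/2
  d10 = d3 - d5 = -11/2
  d11 = d5/5 - 2 = -3/5
Walk from origin (0, 0):
  seg 1: left by d2 = 1 → (-1, 0)
  seg 2: up by d11 = -3/5 → (-1, -3/5)
  seg 3: left by d10 = -11/2 → (9/2, -3/5)
  seg 4: down by d7 = -179/2 → (9/2, 889/10)
  seg 5: right by d8 = -56/5 → (-67/10, 889/10)
  seg 6: right by d1 = 11/5 → (-9/2, 889/10)
  seg 7: up by d8 = -56/5 → (-9/2, 777/10)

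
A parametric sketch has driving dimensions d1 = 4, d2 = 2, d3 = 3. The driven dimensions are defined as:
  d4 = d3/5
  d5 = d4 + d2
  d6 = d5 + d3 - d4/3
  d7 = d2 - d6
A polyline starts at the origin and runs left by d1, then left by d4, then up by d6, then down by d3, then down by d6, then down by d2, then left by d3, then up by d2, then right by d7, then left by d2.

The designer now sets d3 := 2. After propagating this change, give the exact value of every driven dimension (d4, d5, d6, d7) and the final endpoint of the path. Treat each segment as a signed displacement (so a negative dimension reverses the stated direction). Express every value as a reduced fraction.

d4 = 2/5
d5 = 12/5
d6 = 64/15
d7 = -34/15
endpoint = (-32/3, -2)

Apply edit: d3 := 2
  d4 = d3/5 = 2/5
  d5 = d4 + d2 = 12/5
  d6 = d5 + d3 - d4/3 = 64/15
  d7 = d2 - d6 = -34/15
Walk from origin (0, 0):
  seg 1: left by d1 = 4 → (-4, 0)
  seg 2: left by d4 = 2/5 → (-22/5, 0)
  seg 3: up by d6 = 64/15 → (-22/5, 64/15)
  seg 4: down by d3 = 2 → (-22/5, 34/15)
  seg 5: down by d6 = 64/15 → (-22/5, -2)
  seg 6: down by d2 = 2 → (-22/5, -4)
  seg 7: left by d3 = 2 → (-32/5, -4)
  seg 8: up by d2 = 2 → (-32/5, -2)
  seg 9: right by d7 = -34/15 → (-26/3, -2)
  seg 10: left by d2 = 2 → (-32/3, -2)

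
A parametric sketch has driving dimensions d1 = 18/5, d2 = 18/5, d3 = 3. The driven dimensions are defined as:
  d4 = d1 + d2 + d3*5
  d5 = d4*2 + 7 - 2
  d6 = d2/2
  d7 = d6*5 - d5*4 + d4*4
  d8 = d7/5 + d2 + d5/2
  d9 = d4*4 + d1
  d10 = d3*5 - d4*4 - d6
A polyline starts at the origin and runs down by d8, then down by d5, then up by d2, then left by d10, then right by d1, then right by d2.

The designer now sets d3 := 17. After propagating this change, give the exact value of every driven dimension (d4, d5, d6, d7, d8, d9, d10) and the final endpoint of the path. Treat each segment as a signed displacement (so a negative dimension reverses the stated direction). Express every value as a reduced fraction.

d4 = 461/5
d5 = 947/5
d6 = 9/5
d7 = -1899/5
d8 = 1117/50
d9 = 1862/5
d10 = -1428/5
endpoint = (1464/5, -10407/50)

Apply edit: d3 := 17
  d4 = d1 + d2 + d3*5 = 461/5
  d5 = d4*2 + 7 - 2 = 947/5
  d6 = d2/2 = 9/5
  d7 = d6*5 - d5*4 + d4*4 = -1899/5
  d8 = d7/5 + d2 + d5/2 = 1117/50
  d9 = d4*4 + d1 = 1862/5
  d10 = d3*5 - d4*4 - d6 = -1428/5
Walk from origin (0, 0):
  seg 1: down by d8 = 1117/50 → (0, -1117/50)
  seg 2: down by d5 = 947/5 → (0, -10587/50)
  seg 3: up by d2 = 18/5 → (0, -10407/50)
  seg 4: left by d10 = -1428/5 → (1428/5, -10407/50)
  seg 5: right by d1 = 18/5 → (1446/5, -10407/50)
  seg 6: right by d2 = 18/5 → (1464/5, -10407/50)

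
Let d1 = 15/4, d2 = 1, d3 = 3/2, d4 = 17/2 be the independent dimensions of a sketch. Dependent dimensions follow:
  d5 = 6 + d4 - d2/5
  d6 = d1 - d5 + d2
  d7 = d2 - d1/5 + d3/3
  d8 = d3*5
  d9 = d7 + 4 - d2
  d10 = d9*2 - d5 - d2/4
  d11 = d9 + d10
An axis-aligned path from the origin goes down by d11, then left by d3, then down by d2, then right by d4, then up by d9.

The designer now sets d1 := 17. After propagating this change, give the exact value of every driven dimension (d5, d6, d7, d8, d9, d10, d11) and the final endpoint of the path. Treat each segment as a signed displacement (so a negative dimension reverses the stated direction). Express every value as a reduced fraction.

Apply edit: d1 := 17
  d5 = 6 + d4 - d2/5 = 143/10
  d6 = d1 - d5 + d2 = 37/10
  d7 = d2 - d1/5 + d3/3 = -19/10
  d8 = d3*5 = 15/2
  d9 = d7 + 4 - d2 = 11/10
  d10 = d9*2 - d5 - d2/4 = -247/20
  d11 = d9 + d10 = -45/4
Walk from origin (0, 0):
  seg 1: down by d11 = -45/4 → (0, 45/4)
  seg 2: left by d3 = 3/2 → (-3/2, 45/4)
  seg 3: down by d2 = 1 → (-3/2, 41/4)
  seg 4: right by d4 = 17/2 → (7, 41/4)
  seg 5: up by d9 = 11/10 → (7, 227/20)

d5 = 143/10
d6 = 37/10
d7 = -19/10
d8 = 15/2
d9 = 11/10
d10 = -247/20
d11 = -45/4
endpoint = (7, 227/20)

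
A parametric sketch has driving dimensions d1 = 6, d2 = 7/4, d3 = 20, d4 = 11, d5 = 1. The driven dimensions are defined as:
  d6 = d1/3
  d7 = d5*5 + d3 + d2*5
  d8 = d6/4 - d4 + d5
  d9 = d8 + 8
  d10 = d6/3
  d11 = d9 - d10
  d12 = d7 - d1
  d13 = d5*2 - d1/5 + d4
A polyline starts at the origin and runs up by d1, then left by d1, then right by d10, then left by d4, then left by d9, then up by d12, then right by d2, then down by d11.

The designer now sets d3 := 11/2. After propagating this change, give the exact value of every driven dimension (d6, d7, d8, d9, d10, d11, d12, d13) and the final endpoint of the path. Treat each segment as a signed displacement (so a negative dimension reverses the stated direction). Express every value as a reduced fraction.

d6 = 2
d7 = 77/4
d8 = -19/2
d9 = -3/2
d10 = 2/3
d11 = -13/6
d12 = 53/4
d13 = 59/5
endpoint = (-157/12, 257/12)

Apply edit: d3 := 11/2
  d6 = d1/3 = 2
  d7 = d5*5 + d3 + d2*5 = 77/4
  d8 = d6/4 - d4 + d5 = -19/2
  d9 = d8 + 8 = -3/2
  d10 = d6/3 = 2/3
  d11 = d9 - d10 = -13/6
  d12 = d7 - d1 = 53/4
  d13 = d5*2 - d1/5 + d4 = 59/5
Walk from origin (0, 0):
  seg 1: up by d1 = 6 → (0, 6)
  seg 2: left by d1 = 6 → (-6, 6)
  seg 3: right by d10 = 2/3 → (-16/3, 6)
  seg 4: left by d4 = 11 → (-49/3, 6)
  seg 5: left by d9 = -3/2 → (-89/6, 6)
  seg 6: up by d12 = 53/4 → (-89/6, 77/4)
  seg 7: right by d2 = 7/4 → (-157/12, 77/4)
  seg 8: down by d11 = -13/6 → (-157/12, 257/12)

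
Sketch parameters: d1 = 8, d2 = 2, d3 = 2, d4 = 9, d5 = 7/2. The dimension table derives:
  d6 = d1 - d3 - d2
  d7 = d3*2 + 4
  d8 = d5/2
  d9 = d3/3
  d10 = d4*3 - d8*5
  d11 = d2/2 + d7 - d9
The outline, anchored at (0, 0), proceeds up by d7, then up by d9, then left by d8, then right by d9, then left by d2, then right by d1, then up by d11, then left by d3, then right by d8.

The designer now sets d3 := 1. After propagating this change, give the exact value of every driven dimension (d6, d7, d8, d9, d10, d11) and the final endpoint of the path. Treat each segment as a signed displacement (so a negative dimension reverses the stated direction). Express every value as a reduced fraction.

Apply edit: d3 := 1
  d6 = d1 - d3 - d2 = 5
  d7 = d3*2 + 4 = 6
  d8 = d5/2 = 7/4
  d9 = d3/3 = 1/3
  d10 = d4*3 - d8*5 = 73/4
  d11 = d2/2 + d7 - d9 = 20/3
Walk from origin (0, 0):
  seg 1: up by d7 = 6 → (0, 6)
  seg 2: up by d9 = 1/3 → (0, 19/3)
  seg 3: left by d8 = 7/4 → (-7/4, 19/3)
  seg 4: right by d9 = 1/3 → (-17/12, 19/3)
  seg 5: left by d2 = 2 → (-41/12, 19/3)
  seg 6: right by d1 = 8 → (55/12, 19/3)
  seg 7: up by d11 = 20/3 → (55/12, 13)
  seg 8: left by d3 = 1 → (43/12, 13)
  seg 9: right by d8 = 7/4 → (16/3, 13)

d6 = 5
d7 = 6
d8 = 7/4
d9 = 1/3
d10 = 73/4
d11 = 20/3
endpoint = (16/3, 13)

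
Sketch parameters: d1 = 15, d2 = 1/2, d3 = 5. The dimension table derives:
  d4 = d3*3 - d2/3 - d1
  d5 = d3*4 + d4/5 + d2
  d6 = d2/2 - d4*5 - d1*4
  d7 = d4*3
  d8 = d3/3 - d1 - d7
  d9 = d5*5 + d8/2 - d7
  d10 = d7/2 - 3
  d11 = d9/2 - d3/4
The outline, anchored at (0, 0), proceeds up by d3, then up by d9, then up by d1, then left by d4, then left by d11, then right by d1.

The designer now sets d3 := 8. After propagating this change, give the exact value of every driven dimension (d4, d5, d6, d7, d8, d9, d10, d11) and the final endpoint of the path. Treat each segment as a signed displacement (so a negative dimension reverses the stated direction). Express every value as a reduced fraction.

d4 = 53/6
d5 = 514/15
d6 = -1247/12
d7 = 53/2
d8 = -233/6
d9 = 1505/12
d10 = 41/4
d11 = 1457/24
endpoint = (-1309/24, 1781/12)

Apply edit: d3 := 8
  d4 = d3*3 - d2/3 - d1 = 53/6
  d5 = d3*4 + d4/5 + d2 = 514/15
  d6 = d2/2 - d4*5 - d1*4 = -1247/12
  d7 = d4*3 = 53/2
  d8 = d3/3 - d1 - d7 = -233/6
  d9 = d5*5 + d8/2 - d7 = 1505/12
  d10 = d7/2 - 3 = 41/4
  d11 = d9/2 - d3/4 = 1457/24
Walk from origin (0, 0):
  seg 1: up by d3 = 8 → (0, 8)
  seg 2: up by d9 = 1505/12 → (0, 1601/12)
  seg 3: up by d1 = 15 → (0, 1781/12)
  seg 4: left by d4 = 53/6 → (-53/6, 1781/12)
  seg 5: left by d11 = 1457/24 → (-1669/24, 1781/12)
  seg 6: right by d1 = 15 → (-1309/24, 1781/12)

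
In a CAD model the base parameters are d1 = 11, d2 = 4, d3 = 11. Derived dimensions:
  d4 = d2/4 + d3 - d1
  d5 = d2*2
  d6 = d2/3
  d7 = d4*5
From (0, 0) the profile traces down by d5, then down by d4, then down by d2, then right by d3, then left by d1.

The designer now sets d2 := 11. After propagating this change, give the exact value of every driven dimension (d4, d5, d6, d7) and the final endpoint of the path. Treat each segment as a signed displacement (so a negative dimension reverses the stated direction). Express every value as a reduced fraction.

Apply edit: d2 := 11
  d4 = d2/4 + d3 - d1 = 11/4
  d5 = d2*2 = 22
  d6 = d2/3 = 11/3
  d7 = d4*5 = 55/4
Walk from origin (0, 0):
  seg 1: down by d5 = 22 → (0, -22)
  seg 2: down by d4 = 11/4 → (0, -99/4)
  seg 3: down by d2 = 11 → (0, -143/4)
  seg 4: right by d3 = 11 → (11, -143/4)
  seg 5: left by d1 = 11 → (0, -143/4)

d4 = 11/4
d5 = 22
d6 = 11/3
d7 = 55/4
endpoint = (0, -143/4)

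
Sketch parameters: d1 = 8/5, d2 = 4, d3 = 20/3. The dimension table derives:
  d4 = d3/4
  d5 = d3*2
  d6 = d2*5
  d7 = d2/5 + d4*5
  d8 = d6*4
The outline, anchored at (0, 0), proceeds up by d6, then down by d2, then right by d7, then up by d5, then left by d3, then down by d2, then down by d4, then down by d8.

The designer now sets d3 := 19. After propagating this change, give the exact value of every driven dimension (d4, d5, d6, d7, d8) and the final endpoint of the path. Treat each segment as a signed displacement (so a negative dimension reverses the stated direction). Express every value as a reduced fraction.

d4 = 19/4
d5 = 38
d6 = 20
d7 = 491/20
d8 = 80
endpoint = (111/20, -139/4)

Apply edit: d3 := 19
  d4 = d3/4 = 19/4
  d5 = d3*2 = 38
  d6 = d2*5 = 20
  d7 = d2/5 + d4*5 = 491/20
  d8 = d6*4 = 80
Walk from origin (0, 0):
  seg 1: up by d6 = 20 → (0, 20)
  seg 2: down by d2 = 4 → (0, 16)
  seg 3: right by d7 = 491/20 → (491/20, 16)
  seg 4: up by d5 = 38 → (491/20, 54)
  seg 5: left by d3 = 19 → (111/20, 54)
  seg 6: down by d2 = 4 → (111/20, 50)
  seg 7: down by d4 = 19/4 → (111/20, 181/4)
  seg 8: down by d8 = 80 → (111/20, -139/4)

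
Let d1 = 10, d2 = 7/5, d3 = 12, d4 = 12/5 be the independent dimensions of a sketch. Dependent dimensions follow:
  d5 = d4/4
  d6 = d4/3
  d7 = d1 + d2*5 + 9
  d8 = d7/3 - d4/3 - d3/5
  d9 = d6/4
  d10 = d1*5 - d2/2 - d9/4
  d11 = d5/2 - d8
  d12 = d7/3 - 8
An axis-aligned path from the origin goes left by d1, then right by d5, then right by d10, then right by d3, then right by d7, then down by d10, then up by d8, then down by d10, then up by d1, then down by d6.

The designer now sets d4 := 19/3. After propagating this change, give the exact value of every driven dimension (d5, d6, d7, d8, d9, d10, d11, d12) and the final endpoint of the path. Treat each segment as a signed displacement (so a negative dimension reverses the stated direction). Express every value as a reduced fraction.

Apply edit: d4 := 19/3
  d5 = d4/4 = 19/12
  d6 = d4/3 = 19/9
  d7 = d1 + d2*5 + 9 = 26
  d8 = d7/3 - d4/3 - d3/5 = 187/45
  d9 = d6/4 = 19/36
  d10 = d1*5 - d2/2 - d9/4 = 35401/720
  d11 = d5/2 - d8 = -1211/360
  d12 = d7/3 - 8 = 2/3
Walk from origin (0, 0):
  seg 1: left by d1 = 10 → (-10, 0)
  seg 2: right by d5 = 19/12 → (-101/12, 0)
  seg 3: right by d10 = 35401/720 → (29341/720, 0)
  seg 4: right by d3 = 12 → (37981/720, 0)
  seg 5: right by d7 = 26 → (56701/720, 0)
  seg 6: down by d10 = 35401/720 → (56701/720, -35401/720)
  seg 7: up by d8 = 187/45 → (56701/720, -3601/80)
  seg 8: down by d10 = 35401/720 → (56701/720, -6781/72)
  seg 9: up by d1 = 10 → (56701/720, -6061/72)
  seg 10: down by d6 = 19/9 → (56701/720, -2071/24)

d5 = 19/12
d6 = 19/9
d7 = 26
d8 = 187/45
d9 = 19/36
d10 = 35401/720
d11 = -1211/360
d12 = 2/3
endpoint = (56701/720, -2071/24)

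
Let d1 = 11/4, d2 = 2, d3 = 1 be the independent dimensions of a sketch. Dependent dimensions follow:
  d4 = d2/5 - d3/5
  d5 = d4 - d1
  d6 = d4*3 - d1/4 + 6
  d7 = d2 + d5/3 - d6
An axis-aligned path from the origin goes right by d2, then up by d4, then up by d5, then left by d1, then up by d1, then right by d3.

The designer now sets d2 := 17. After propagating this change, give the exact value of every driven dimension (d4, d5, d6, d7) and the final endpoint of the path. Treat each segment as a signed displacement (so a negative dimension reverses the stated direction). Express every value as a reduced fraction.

Apply edit: d2 := 17
  d4 = d2/5 - d3/5 = 16/5
  d5 = d4 - d1 = 9/20
  d6 = d4*3 - d1/4 + 6 = 1193/80
  d7 = d2 + d5/3 - d6 = 179/80
Walk from origin (0, 0):
  seg 1: right by d2 = 17 → (17, 0)
  seg 2: up by d4 = 16/5 → (17, 16/5)
  seg 3: up by d5 = 9/20 → (17, 73/20)
  seg 4: left by d1 = 11/4 → (57/4, 73/20)
  seg 5: up by d1 = 11/4 → (57/4, 32/5)
  seg 6: right by d3 = 1 → (61/4, 32/5)

d4 = 16/5
d5 = 9/20
d6 = 1193/80
d7 = 179/80
endpoint = (61/4, 32/5)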